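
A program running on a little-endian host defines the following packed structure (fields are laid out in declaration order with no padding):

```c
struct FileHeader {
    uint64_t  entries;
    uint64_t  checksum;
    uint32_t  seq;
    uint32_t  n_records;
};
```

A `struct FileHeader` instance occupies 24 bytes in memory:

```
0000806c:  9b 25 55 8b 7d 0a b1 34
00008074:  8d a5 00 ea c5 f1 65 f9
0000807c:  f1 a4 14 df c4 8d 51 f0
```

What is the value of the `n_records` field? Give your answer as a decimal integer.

`n_records` follows `entries` (8 B), `checksum` (8 B), `seq` (4 B), so it starts at offset 8 + 8 + 4 = 20 and occupies 4 bytes.
Bytes at offsets 20..23: C4 8D 51 F0.
In little-endian order the low byte comes first in memory.
Reassemble most-significant byte first: F0 51 8D C4 → 0xF0518DC4.
0xF0518DC4 = 4031876548.

4031876548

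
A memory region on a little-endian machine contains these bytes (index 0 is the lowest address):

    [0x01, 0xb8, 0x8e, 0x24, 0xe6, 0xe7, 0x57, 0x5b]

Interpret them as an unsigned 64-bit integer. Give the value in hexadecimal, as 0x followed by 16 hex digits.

Little-endian: lowest address holds the least-significant byte.
Reassemble most-significant byte first: 5B 57 E7 E6 24 8E B8 01 → 0x5B57E7E6248EB801.

0x5B57E7E6248EB801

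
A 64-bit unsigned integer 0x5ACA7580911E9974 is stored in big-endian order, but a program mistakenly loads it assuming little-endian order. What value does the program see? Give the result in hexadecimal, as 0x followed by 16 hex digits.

0x74991E918075CA5A

Stored big-endian, the bytes at ascending addresses are 5A CA 75 80 91 1E 99 74.
Read back as little-endian, the first byte is least significant, giving 0x74991E918075CA5A.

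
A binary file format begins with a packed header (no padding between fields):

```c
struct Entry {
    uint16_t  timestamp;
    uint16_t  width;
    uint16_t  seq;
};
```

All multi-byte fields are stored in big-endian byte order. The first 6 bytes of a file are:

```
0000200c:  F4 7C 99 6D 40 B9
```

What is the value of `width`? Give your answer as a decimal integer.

`width` follows `timestamp` (2 bytes), so it starts at byte offset 2 and occupies 2 bytes.
Bytes at offsets 2..3: 99 6D.
Big-endian: lowest address holds the most-significant byte.
The bytes are already most-significant first: 0x996D.
0x996D = 39277.

39277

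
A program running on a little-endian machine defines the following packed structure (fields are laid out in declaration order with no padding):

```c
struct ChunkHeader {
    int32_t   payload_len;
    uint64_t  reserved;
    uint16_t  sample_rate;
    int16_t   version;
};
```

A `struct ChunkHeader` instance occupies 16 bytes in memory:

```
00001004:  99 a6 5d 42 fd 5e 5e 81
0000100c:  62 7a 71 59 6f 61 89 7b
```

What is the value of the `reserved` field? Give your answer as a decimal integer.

`reserved` follows `payload_len` (4 bytes), so it starts at byte offset 4 and occupies 8 bytes.
Bytes at offsets 4..11: FD 5E 5E 81 62 7A 71 59.
In little-endian order the low byte comes first in memory.
Reassemble most-significant byte first: 59 71 7A 62 81 5E 5E FD → 0x59717A62815E5EFD.
0x59717A62815E5EFD = 6445067105239719677.

6445067105239719677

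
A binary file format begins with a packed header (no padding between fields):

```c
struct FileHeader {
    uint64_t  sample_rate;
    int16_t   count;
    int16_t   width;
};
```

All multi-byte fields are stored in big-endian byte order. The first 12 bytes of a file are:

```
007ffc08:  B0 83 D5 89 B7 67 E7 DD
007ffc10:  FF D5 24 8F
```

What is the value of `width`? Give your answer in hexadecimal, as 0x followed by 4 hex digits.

`width` follows `sample_rate` (8 B), `count` (2 B), so it starts at offset 8 + 2 = 10 and occupies 2 bytes.
Bytes at offsets 10..11: 24 8F.
Big-endian: lowest address holds the most-significant byte.
The bytes are already most-significant first: 0x248F.

0x248F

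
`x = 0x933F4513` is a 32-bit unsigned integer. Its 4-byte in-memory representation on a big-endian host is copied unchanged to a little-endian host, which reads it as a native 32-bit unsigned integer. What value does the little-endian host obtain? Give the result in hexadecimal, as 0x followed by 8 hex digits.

Stored big-endian, the bytes at ascending addresses are 93 3F 45 13.
Read back as little-endian, the first byte is least significant, giving 0x13453F93.

0x13453F93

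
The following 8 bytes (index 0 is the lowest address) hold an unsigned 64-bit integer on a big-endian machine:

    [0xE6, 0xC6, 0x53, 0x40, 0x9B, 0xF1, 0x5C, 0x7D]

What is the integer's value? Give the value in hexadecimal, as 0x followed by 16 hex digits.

In big-endian order the high byte comes first in memory.
The bytes are already most-significant first: 0xE6C653409BF15C7D.

0xE6C653409BF15C7D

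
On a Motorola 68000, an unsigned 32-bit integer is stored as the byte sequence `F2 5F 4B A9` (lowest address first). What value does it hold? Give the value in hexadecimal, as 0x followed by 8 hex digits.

0xF25F4BA9

Big-endian stores the most-significant byte at the lowest address.
The bytes are already most-significant first: 0xF25F4BA9.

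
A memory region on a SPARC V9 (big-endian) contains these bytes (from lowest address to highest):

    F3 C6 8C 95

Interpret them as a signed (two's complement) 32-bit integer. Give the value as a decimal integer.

-205091691

Big-endian: lowest address holds the most-significant byte.
The bytes are already most-significant first: 0xF3C68C95.
Top bit is set, so as a signed 32-bit value this is 0xF3C68C95 − 2^32 = -205091691.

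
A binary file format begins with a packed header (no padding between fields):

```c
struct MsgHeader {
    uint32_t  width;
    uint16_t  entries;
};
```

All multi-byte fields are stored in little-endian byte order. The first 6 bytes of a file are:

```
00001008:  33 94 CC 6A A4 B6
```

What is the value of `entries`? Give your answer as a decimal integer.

46756

`entries` follows `width` (4 bytes), so it starts at byte offset 4 and occupies 2 bytes.
Bytes at offsets 4..5: A4 B6.
Little-endian: lowest address holds the least-significant byte.
Reassemble most-significant byte first: B6 A4 → 0xB6A4.
0xB6A4 = 46756.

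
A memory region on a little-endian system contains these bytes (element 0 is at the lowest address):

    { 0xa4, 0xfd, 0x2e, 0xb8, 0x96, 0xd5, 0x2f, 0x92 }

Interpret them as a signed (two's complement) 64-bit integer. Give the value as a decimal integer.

Little-endian stores the least-significant byte at the lowest address.
Reassemble most-significant byte first: 92 2F D5 96 B8 2E FD A4 → 0x922FD596B82EFDA4.
Top bit is set, so as a signed 64-bit value this is 0x922FD596B82EFDA4 − 2^64 = -7912871176954774108.

-7912871176954774108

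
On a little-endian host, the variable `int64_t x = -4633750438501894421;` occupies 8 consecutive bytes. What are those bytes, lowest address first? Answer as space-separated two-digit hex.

Two's complement of -4633750438501894421 in 64 bits: 4633750438501894421 = 0x404E637920B74915; invert → 0xBFB19C86DF48B6EA; add 1 → 0xBFB19C86DF48B6EB.
Split into bytes (most-significant first): BF B1 9C 86 DF 48 B6 EB.
Little-endian stores the least-significant byte at the lowest address.
So at ascending addresses the bytes are EB B6 48 DF 86 9C B1 BF.

EB B6 48 DF 86 9C B1 BF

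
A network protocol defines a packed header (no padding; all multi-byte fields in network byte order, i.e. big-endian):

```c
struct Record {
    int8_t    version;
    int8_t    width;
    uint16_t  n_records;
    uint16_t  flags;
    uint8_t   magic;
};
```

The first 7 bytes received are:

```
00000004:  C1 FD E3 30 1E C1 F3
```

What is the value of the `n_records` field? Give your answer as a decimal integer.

`n_records` follows `version` (1 B), `width` (1 B), so it starts at offset 1 + 1 = 2 and occupies 2 bytes.
Bytes at offsets 2..3: E3 30.
Big-endian: lowest address holds the most-significant byte.
The bytes are already most-significant first: 0xE330.
0xE330 = 58160.

58160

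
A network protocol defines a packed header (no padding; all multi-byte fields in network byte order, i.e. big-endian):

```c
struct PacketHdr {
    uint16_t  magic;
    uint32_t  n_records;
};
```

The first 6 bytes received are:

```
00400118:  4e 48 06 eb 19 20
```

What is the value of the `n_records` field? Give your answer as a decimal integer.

116070688

`n_records` follows `magic` (2 bytes), so it starts at byte offset 2 and occupies 4 bytes.
Bytes at offsets 2..5: 06 EB 19 20.
In big-endian order the high byte comes first in memory.
The bytes are already most-significant first: 0x06EB1920.
0x06EB1920 = 116070688.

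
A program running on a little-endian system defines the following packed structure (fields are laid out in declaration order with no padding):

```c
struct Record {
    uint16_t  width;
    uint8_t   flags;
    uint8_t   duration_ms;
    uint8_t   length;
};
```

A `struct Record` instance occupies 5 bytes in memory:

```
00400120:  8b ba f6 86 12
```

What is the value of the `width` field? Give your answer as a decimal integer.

47755

`width` is the first field, at byte offset 0, occupying 2 bytes.
Bytes at offsets 0..1: 8B BA.
Little-endian stores the least-significant byte at the lowest address.
Reassemble most-significant byte first: BA 8B → 0xBA8B.
0xBA8B = 47755.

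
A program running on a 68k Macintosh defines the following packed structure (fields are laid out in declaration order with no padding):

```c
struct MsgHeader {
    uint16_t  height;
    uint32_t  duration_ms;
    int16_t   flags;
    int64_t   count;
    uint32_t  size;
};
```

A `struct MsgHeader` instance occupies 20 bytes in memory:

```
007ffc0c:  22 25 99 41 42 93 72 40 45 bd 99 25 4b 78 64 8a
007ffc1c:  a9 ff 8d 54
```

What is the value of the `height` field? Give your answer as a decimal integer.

`height` is the first field, at byte offset 0, occupying 2 bytes.
Bytes at offsets 0..1: 22 25.
Big-endian stores the most-significant byte at the lowest address.
The bytes are already most-significant first: 0x2225.
0x2225 = 8741.

8741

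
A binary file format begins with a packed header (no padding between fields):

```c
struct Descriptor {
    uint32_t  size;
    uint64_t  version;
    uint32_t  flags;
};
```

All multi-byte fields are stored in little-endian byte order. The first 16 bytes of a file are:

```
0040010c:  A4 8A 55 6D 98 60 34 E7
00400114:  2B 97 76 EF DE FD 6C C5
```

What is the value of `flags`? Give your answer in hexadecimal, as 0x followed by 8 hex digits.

`flags` follows `size` (4 B), `version` (8 B), so it starts at offset 4 + 8 = 12 and occupies 4 bytes.
Bytes at offsets 12..15: DE FD 6C C5.
Little-endian stores the least-significant byte at the lowest address.
Reassemble most-significant byte first: C5 6C FD DE → 0xC56CFDDE.

0xC56CFDDE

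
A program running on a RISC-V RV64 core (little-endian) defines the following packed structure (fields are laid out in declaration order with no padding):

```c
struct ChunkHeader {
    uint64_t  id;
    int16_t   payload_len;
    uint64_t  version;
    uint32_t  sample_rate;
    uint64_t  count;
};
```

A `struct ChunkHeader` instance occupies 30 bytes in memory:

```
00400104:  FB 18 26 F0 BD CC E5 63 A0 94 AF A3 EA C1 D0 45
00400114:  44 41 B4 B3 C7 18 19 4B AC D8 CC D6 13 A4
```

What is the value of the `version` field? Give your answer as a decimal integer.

`version` follows `id` (8 B), `payload_len` (2 B), so it starts at offset 8 + 2 = 10 and occupies 8 bytes.
Bytes at offsets 10..17: AF A3 EA C1 D0 45 44 41.
Little-endian stores the least-significant byte at the lowest address.
Reassemble most-significant byte first: 41 44 45 D0 C1 EA A3 AF → 0x414445D0C1EAA3AF.
0x414445D0C1EAA3AF = 4702960673790534575.

4702960673790534575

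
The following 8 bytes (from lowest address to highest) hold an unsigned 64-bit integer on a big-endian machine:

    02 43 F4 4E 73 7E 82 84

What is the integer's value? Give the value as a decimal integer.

163242629297767044

Big-endian: lowest address holds the most-significant byte.
The bytes are already most-significant first: 0x0243F44E737E8284.
0x0243F44E737E8284 = 163242629297767044.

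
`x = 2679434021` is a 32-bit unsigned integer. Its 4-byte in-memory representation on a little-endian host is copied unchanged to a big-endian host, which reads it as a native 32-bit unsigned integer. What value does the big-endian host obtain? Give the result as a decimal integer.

2679434021 in 32-bit hexadecimal is 0x9FB4EB25.
Stored little-endian, the bytes at ascending addresses are 25 EB B4 9F.
Read back as big-endian, the last byte is least significant, giving 0x25EBB49F.
0x25EBB49F = 636204191.

636204191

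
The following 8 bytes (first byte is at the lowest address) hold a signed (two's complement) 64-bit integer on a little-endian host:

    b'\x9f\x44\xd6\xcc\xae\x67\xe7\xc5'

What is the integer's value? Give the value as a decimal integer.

-4186263328159021921

Little-endian: lowest address holds the least-significant byte.
Reassemble most-significant byte first: C5 E7 67 AE CC D6 44 9F → 0xC5E767AECCD6449F.
Top bit is set, so as a signed 64-bit value this is 0xC5E767AECCD6449F − 2^64 = -4186263328159021921.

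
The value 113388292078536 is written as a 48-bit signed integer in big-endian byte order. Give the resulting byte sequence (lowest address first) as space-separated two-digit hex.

113388292078536 in hexadecimal, padded to 48 bits, is 0x672044DEFBC8.
Split into bytes (most-significant first): 67 20 44 DE FB C8.
Big-endian stores the most-significant byte at the lowest address.
So the memory order matches the most-significant-first order: 67 20 44 DE FB C8.

67 20 44 DE FB C8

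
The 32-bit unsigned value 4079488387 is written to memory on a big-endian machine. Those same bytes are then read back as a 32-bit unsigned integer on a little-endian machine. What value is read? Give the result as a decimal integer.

2198677747

4079488387 in 32-bit hexadecimal is 0xF3280D83.
Stored big-endian, the bytes at ascending addresses are F3 28 0D 83.
Read back as little-endian, the first byte is least significant, giving 0x830D28F3.
0x830D28F3 = 2198677747.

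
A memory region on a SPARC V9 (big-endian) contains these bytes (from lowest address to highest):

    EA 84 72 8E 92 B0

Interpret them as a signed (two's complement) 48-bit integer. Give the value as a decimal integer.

-23620398181712

Big-endian: lowest address holds the most-significant byte.
The bytes are already most-significant first: 0xEA84728E92B0.
Top bit is set, so as a signed 48-bit value this is 0xEA84728E92B0 − 2^48 = -23620398181712.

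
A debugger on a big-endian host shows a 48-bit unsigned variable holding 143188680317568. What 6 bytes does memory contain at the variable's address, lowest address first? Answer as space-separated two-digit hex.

143188680317568 in hexadecimal, padded to 48 bits, is 0x823AB66D1A80.
Split into bytes (most-significant first): 82 3A B6 6D 1A 80.
Big-endian stores the most-significant byte at the lowest address.
So the memory order matches the most-significant-first order: 82 3A B6 6D 1A 80.

82 3A B6 6D 1A 80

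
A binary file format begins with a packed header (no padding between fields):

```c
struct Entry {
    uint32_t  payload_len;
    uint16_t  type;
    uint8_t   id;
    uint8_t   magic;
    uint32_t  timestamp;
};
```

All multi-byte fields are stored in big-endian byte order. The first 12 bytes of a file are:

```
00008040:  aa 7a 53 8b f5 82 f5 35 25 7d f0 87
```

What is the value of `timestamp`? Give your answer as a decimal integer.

629010567

`timestamp` follows `payload_len` (4 B), `type` (2 B), `id` (1 B), `magic` (1 B), so it starts at offset 4 + 2 + 1 + 1 = 8 and occupies 4 bytes.
Bytes at offsets 8..11: 25 7D F0 87.
Big-endian stores the most-significant byte at the lowest address.
The bytes are already most-significant first: 0x257DF087.
0x257DF087 = 629010567.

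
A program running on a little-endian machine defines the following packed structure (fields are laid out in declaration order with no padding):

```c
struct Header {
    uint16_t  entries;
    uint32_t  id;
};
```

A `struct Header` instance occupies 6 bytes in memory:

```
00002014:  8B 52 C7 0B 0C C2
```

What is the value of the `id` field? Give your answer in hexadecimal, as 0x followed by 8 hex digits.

`id` follows `entries` (2 bytes), so it starts at byte offset 2 and occupies 4 bytes.
Bytes at offsets 2..5: C7 0B 0C C2.
Little-endian: lowest address holds the least-significant byte.
Reassemble most-significant byte first: C2 0C 0B C7 → 0xC20C0BC7.

0xC20C0BC7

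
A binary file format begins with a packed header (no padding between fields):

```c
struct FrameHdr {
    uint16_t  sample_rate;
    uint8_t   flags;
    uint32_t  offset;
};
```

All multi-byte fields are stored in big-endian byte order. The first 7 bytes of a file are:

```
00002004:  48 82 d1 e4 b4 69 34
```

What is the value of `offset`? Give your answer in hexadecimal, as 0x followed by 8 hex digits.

0xE4B46934

`offset` follows `sample_rate` (2 B), `flags` (1 B), so it starts at offset 2 + 1 = 3 and occupies 4 bytes.
Bytes at offsets 3..6: E4 B4 69 34.
Big-endian: lowest address holds the most-significant byte.
The bytes are already most-significant first: 0xE4B46934.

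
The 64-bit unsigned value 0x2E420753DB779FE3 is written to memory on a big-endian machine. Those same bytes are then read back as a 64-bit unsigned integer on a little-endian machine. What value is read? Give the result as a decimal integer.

Stored big-endian, the bytes at ascending addresses are 2E 42 07 53 DB 77 9F E3.
Read back as little-endian, the first byte is least significant, giving 0xE39F77DB5307422E.
0xE39F77DB5307422E = 16401960151781163566.

16401960151781163566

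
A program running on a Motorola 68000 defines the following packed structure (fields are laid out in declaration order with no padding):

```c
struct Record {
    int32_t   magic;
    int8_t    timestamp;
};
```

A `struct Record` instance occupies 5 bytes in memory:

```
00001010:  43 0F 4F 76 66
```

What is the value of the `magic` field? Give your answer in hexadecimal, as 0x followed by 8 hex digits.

`magic` is the first field, at byte offset 0, occupying 4 bytes.
Bytes at offsets 0..3: 43 0F 4F 76.
Big-endian stores the most-significant byte at the lowest address.
The bytes are already most-significant first: 0x430F4F76.

0x430F4F76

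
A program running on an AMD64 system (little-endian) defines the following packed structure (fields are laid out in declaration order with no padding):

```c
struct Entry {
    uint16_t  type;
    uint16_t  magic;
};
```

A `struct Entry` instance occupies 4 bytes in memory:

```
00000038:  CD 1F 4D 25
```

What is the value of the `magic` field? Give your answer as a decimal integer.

`magic` follows `type` (2 bytes), so it starts at byte offset 2 and occupies 2 bytes.
Bytes at offsets 2..3: 4D 25.
Little-endian stores the least-significant byte at the lowest address.
Reassemble most-significant byte first: 25 4D → 0x254D.
0x254D = 9549.

9549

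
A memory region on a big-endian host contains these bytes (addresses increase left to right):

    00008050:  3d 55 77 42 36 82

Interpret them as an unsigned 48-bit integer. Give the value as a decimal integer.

Big-endian: lowest address holds the most-significant byte.
The bytes are already most-significant first: 0x3D5577423682.
0x3D5577423682 = 67437282342530.

67437282342530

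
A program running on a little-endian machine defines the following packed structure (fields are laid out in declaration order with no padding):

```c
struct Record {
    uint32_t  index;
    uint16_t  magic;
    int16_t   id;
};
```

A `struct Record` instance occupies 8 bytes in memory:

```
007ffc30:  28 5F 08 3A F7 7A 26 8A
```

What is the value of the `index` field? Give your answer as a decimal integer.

973627176

`index` is the first field, at byte offset 0, occupying 4 bytes.
Bytes at offsets 0..3: 28 5F 08 3A.
Little-endian stores the least-significant byte at the lowest address.
Reassemble most-significant byte first: 3A 08 5F 28 → 0x3A085F28.
0x3A085F28 = 973627176.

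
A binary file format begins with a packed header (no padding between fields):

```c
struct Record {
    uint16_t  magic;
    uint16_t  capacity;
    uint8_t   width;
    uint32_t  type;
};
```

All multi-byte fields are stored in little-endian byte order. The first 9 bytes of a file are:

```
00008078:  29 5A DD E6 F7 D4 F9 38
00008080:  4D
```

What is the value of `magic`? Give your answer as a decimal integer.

23081

`magic` is the first field, at byte offset 0, occupying 2 bytes.
Bytes at offsets 0..1: 29 5A.
Little-endian: lowest address holds the least-significant byte.
Reassemble most-significant byte first: 5A 29 → 0x5A29.
0x5A29 = 23081.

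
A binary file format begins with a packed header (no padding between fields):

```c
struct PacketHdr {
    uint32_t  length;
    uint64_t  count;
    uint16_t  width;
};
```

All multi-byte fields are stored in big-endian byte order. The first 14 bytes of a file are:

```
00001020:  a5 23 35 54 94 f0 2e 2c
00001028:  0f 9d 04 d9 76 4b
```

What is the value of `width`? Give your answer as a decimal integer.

30283

`width` follows `length` (4 B), `count` (8 B), so it starts at offset 4 + 8 = 12 and occupies 2 bytes.
Bytes at offsets 12..13: 76 4B.
Big-endian: lowest address holds the most-significant byte.
The bytes are already most-significant first: 0x764B.
0x764B = 30283.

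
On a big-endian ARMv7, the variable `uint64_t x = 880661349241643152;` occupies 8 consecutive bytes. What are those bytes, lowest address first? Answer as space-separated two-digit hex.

0C 38 BC D4 C8 F6 E0 90

880661349241643152 in hexadecimal, padded to 64 bits, is 0x0C38BCD4C8F6E090.
Split into bytes (most-significant first): 0C 38 BC D4 C8 F6 E0 90.
Big-endian stores the most-significant byte at the lowest address.
So the memory order matches the most-significant-first order: 0C 38 BC D4 C8 F6 E0 90.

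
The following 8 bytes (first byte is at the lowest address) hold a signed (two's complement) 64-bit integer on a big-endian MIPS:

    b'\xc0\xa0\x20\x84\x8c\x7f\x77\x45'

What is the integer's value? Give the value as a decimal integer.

Big-endian stores the most-significant byte at the lowest address.
The bytes are already most-significant first: 0xC0A020848C7F7745.
Top bit is set, so as a signed 64-bit value this is 0xC0A020848C7F7745 − 2^64 = -4566614268488747195.

-4566614268488747195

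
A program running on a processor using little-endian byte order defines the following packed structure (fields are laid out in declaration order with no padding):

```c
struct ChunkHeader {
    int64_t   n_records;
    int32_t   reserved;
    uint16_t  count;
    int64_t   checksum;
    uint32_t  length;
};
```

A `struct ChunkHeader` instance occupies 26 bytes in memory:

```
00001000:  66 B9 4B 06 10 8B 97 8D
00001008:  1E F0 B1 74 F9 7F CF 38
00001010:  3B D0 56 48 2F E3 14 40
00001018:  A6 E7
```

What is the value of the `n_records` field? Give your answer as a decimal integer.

-8243967691937040026

`n_records` is the first field, at byte offset 0, occupying 8 bytes.
Bytes at offsets 0..7: 66 B9 4B 06 10 8B 97 8D.
Little-endian: lowest address holds the least-significant byte.
Reassemble most-significant byte first: 8D 97 8B 10 06 4B B9 66 → 0x8D978B10064BB966.
Top bit is set, so as a signed 64-bit value this is 0x8D978B10064BB966 − 2^64 = -8243967691937040026.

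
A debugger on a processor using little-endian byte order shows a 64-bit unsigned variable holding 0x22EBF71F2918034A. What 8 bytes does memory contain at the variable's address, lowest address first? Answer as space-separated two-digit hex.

4A 03 18 29 1F F7 EB 22

Split into bytes (most-significant first): 22 EB F7 1F 29 18 03 4A.
Little-endian: lowest address holds the least-significant byte.
So at ascending addresses the bytes are 4A 03 18 29 1F F7 EB 22.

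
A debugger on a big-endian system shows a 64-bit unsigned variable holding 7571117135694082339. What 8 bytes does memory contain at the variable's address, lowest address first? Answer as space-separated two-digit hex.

69 12 02 EB E1 EB 31 23

7571117135694082339 in hexadecimal, padded to 64 bits, is 0x691202EBE1EB3123.
Split into bytes (most-significant first): 69 12 02 EB E1 EB 31 23.
In big-endian order the high byte comes first in memory.
So the memory order matches the most-significant-first order: 69 12 02 EB E1 EB 31 23.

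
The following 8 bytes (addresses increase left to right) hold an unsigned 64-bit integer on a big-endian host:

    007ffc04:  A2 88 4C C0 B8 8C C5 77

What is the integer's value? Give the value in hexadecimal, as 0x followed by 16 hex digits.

In big-endian order the high byte comes first in memory.
The bytes are already most-significant first: 0xA2884CC0B88CC577.

0xA2884CC0B88CC577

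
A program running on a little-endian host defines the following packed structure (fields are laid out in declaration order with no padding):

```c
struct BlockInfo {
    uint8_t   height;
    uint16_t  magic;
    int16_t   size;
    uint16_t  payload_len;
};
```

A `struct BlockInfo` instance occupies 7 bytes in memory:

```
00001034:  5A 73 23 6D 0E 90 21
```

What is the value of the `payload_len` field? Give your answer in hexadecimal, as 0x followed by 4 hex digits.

`payload_len` follows `height` (1 B), `magic` (2 B), `size` (2 B), so it starts at offset 1 + 2 + 2 = 5 and occupies 2 bytes.
Bytes at offsets 5..6: 90 21.
Little-endian stores the least-significant byte at the lowest address.
Reassemble most-significant byte first: 21 90 → 0x2190.

0x2190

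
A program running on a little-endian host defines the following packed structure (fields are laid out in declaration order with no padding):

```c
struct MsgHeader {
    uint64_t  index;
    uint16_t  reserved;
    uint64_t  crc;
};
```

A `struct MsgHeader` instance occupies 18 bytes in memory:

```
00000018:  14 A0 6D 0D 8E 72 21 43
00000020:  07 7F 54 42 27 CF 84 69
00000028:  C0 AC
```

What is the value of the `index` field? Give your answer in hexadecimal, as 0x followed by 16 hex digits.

`index` is the first field, at byte offset 0, occupying 8 bytes.
Bytes at offsets 0..7: 14 A0 6D 0D 8E 72 21 43.
In little-endian order the low byte comes first in memory.
Reassemble most-significant byte first: 43 21 72 8E 0D 6D A0 14 → 0x4321728E0D6DA014.

0x4321728E0D6DA014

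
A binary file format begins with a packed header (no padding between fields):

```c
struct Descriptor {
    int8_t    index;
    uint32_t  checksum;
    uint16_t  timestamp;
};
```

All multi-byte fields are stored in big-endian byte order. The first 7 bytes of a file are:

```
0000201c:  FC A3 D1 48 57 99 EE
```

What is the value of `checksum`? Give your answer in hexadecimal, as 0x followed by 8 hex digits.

0xA3D14857

`checksum` follows `index` (1 byte), so it starts at byte offset 1 and occupies 4 bytes.
Bytes at offsets 1..4: A3 D1 48 57.
In big-endian order the high byte comes first in memory.
The bytes are already most-significant first: 0xA3D14857.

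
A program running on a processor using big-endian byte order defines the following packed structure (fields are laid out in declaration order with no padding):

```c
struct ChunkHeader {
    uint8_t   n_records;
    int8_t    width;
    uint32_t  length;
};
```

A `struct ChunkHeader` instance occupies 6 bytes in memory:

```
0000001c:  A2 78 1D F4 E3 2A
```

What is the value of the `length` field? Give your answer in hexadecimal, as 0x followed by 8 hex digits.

`length` follows `n_records` (1 B), `width` (1 B), so it starts at offset 1 + 1 = 2 and occupies 4 bytes.
Bytes at offsets 2..5: 1D F4 E3 2A.
In big-endian order the high byte comes first in memory.
The bytes are already most-significant first: 0x1DF4E32A.

0x1DF4E32A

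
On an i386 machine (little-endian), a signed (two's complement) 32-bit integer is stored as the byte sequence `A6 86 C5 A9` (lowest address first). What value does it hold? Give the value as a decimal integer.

-1446672730

Little-endian: lowest address holds the least-significant byte.
Reassemble most-significant byte first: A9 C5 86 A6 → 0xA9C586A6.
Top bit is set, so as a signed 32-bit value this is 0xA9C586A6 − 2^32 = -1446672730.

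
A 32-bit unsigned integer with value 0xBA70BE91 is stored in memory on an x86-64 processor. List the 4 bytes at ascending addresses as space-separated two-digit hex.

Split into bytes (most-significant first): BA 70 BE 91.
In little-endian order the low byte comes first in memory.
So at ascending addresses the bytes are 91 BE 70 BA.

91 BE 70 BA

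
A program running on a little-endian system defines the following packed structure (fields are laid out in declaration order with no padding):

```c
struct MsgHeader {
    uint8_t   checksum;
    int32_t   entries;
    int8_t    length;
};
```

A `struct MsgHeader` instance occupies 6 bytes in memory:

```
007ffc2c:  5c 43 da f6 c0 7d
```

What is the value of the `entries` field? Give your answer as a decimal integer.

-1057564093

`entries` follows `checksum` (1 byte), so it starts at byte offset 1 and occupies 4 bytes.
Bytes at offsets 1..4: 43 DA F6 C0.
Little-endian: lowest address holds the least-significant byte.
Reassemble most-significant byte first: C0 F6 DA 43 → 0xC0F6DA43.
Top bit is set, so as a signed 32-bit value this is 0xC0F6DA43 − 2^32 = -1057564093.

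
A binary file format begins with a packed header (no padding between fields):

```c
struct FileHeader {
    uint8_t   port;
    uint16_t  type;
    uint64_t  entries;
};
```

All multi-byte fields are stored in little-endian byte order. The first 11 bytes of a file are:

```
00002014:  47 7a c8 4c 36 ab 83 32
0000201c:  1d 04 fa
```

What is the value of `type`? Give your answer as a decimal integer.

`type` follows `port` (1 byte), so it starts at byte offset 1 and occupies 2 bytes.
Bytes at offsets 1..2: 7A C8.
Little-endian: lowest address holds the least-significant byte.
Reassemble most-significant byte first: C8 7A → 0xC87A.
0xC87A = 51322.

51322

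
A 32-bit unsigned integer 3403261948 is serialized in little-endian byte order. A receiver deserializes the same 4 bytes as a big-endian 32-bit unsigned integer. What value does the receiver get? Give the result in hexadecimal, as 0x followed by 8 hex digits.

3403261948 in 32-bit hexadecimal is 0xCAD9A7FC.
Stored little-endian, the bytes at ascending addresses are FC A7 D9 CA.
Read back as big-endian, the last byte is least significant, giving 0xFCA7D9CA.

0xFCA7D9CA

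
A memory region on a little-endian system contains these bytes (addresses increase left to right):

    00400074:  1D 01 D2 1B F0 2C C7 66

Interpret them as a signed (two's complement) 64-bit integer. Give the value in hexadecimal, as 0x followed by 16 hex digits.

Little-endian: lowest address holds the least-significant byte.
Reassemble most-significant byte first: 66 C7 2C F0 1B D2 01 1D → 0x66C72CF01BD2011D.

0x66C72CF01BD2011D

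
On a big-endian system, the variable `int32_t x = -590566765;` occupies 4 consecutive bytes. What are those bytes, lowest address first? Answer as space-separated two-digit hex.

DC CC AA 93

Two's complement of -590566765 in 32 bits: 590566765 = 0x2333556D; invert → 0xDCCCAA92; add 1 → 0xDCCCAA93.
Split into bytes (most-significant first): DC CC AA 93.
In big-endian order the high byte comes first in memory.
So the memory order matches the most-significant-first order: DC CC AA 93.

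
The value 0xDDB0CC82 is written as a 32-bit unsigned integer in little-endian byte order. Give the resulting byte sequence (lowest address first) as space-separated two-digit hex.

Split into bytes (most-significant first): DD B0 CC 82.
Little-endian: lowest address holds the least-significant byte.
So at ascending addresses the bytes are 82 CC B0 DD.

82 CC B0 DD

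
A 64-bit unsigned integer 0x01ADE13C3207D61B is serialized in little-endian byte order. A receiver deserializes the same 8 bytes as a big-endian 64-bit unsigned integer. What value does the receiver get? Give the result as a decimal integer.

2005798596391316737

Stored little-endian, the bytes at ascending addresses are 1B D6 07 32 3C E1 AD 01.
Read back as big-endian, the last byte is least significant, giving 0x1BD607323CE1AD01.
0x1BD607323CE1AD01 = 2005798596391316737.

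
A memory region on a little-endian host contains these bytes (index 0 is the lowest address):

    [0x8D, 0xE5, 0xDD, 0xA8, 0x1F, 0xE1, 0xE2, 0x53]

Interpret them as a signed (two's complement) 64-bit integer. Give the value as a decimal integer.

6044641175977977229

In little-endian order the low byte comes first in memory.
Reassemble most-significant byte first: 53 E2 E1 1F A8 DD E5 8D → 0x53E2E11FA8DDE58D.
0x53E2E11FA8DDE58D = 6044641175977977229.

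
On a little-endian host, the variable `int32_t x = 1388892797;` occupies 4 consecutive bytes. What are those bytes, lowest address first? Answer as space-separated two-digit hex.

1388892797 in hexadecimal, padded to 32 bits, is 0x52C8D27D.
Split into bytes (most-significant first): 52 C8 D2 7D.
In little-endian order the low byte comes first in memory.
So at ascending addresses the bytes are 7D D2 C8 52.

7D D2 C8 52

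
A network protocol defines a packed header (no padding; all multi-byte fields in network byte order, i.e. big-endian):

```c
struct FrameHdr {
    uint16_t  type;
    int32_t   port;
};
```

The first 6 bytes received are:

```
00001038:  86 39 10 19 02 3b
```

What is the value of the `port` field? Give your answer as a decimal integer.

`port` follows `type` (2 bytes), so it starts at byte offset 2 and occupies 4 bytes.
Bytes at offsets 2..5: 10 19 02 3B.
In big-endian order the high byte comes first in memory.
The bytes are already most-significant first: 0x1019023B.
0x1019023B = 270074427.

270074427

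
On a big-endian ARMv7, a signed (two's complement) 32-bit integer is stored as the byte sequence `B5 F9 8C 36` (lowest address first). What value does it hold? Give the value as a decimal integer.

Big-endian stores the most-significant byte at the lowest address.
The bytes are already most-significant first: 0xB5F98C36.
Top bit is set, so as a signed 32-bit value this is 0xB5F98C36 − 2^32 = -1241936842.

-1241936842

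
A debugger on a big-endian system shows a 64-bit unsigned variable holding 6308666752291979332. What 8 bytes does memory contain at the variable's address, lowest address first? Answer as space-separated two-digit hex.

6308666752291979332 in hexadecimal, padded to 64 bits, is 0x578CE2FC88AE4044.
Split into bytes (most-significant first): 57 8C E2 FC 88 AE 40 44.
Big-endian stores the most-significant byte at the lowest address.
So the memory order matches the most-significant-first order: 57 8C E2 FC 88 AE 40 44.

57 8C E2 FC 88 AE 40 44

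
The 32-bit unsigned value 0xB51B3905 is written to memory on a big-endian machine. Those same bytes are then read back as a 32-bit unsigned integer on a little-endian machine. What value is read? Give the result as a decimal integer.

87628725

Stored big-endian, the bytes at ascending addresses are B5 1B 39 05.
Read back as little-endian, the first byte is least significant, giving 0x05391BB5.
0x05391BB5 = 87628725.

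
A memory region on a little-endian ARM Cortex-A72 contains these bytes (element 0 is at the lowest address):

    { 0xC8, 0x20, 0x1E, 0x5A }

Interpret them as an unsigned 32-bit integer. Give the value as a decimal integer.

1511923912

Little-endian: lowest address holds the least-significant byte.
Reassemble most-significant byte first: 5A 1E 20 C8 → 0x5A1E20C8.
0x5A1E20C8 = 1511923912.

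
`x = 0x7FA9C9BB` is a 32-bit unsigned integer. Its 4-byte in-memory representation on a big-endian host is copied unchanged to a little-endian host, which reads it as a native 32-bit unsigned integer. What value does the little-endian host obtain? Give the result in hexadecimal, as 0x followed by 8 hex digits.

Stored big-endian, the bytes at ascending addresses are 7F A9 C9 BB.
Read back as little-endian, the first byte is least significant, giving 0xBBC9A97F.

0xBBC9A97F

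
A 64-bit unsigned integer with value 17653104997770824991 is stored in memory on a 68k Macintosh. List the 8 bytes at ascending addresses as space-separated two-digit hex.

F4 FC 6D 77 1E CD 8D 1F

17653104997770824991 in hexadecimal, padded to 64 bits, is 0xF4FC6D771ECD8D1F.
Split into bytes (most-significant first): F4 FC 6D 77 1E CD 8D 1F.
Big-endian: lowest address holds the most-significant byte.
So the memory order matches the most-significant-first order: F4 FC 6D 77 1E CD 8D 1F.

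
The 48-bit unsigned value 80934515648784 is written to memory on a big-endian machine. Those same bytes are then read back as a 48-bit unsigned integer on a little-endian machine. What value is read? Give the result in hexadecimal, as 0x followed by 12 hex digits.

0x10290E099C49

80934515648784 in 48-bit hexadecimal is 0x499C090E2910.
Stored big-endian, the bytes at ascending addresses are 49 9C 09 0E 29 10.
Read back as little-endian, the first byte is least significant, giving 0x10290E099C49.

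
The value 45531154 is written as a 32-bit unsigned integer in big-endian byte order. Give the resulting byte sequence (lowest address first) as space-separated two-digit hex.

02 B6 C0 12

45531154 in hexadecimal, padded to 32 bits, is 0x02B6C012.
Split into bytes (most-significant first): 02 B6 C0 12.
Big-endian stores the most-significant byte at the lowest address.
So the memory order matches the most-significant-first order: 02 B6 C0 12.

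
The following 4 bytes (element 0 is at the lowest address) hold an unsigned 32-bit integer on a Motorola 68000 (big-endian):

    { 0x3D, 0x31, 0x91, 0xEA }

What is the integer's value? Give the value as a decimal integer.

1026658794

Big-endian: lowest address holds the most-significant byte.
The bytes are already most-significant first: 0x3D3191EA.
0x3D3191EA = 1026658794.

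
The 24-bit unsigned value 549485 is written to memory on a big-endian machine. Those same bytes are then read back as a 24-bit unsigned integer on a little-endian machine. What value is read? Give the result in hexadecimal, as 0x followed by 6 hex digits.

549485 in 24-bit hexadecimal is 0x08626D.
Stored big-endian, the bytes at ascending addresses are 08 62 6D.
Read back as little-endian, the first byte is least significant, giving 0x6D6208.

0x6D6208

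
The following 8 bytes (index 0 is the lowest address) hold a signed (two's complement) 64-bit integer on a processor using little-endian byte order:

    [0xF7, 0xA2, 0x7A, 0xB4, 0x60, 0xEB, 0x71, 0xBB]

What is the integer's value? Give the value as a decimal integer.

Little-endian stores the least-significant byte at the lowest address.
Reassemble most-significant byte first: BB 71 EB 60 B4 7A A2 F7 → 0xBB71EB60B47AA2F7.
Top bit is set, so as a signed 64-bit value this is 0xBB71EB60B47AA2F7 − 2^64 = -4939908515671399689.

-4939908515671399689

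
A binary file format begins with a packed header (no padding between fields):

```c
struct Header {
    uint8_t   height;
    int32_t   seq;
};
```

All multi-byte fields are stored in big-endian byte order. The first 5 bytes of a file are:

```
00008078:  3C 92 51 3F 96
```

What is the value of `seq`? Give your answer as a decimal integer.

`seq` follows `height` (1 byte), so it starts at byte offset 1 and occupies 4 bytes.
Bytes at offsets 1..4: 92 51 3F 96.
In big-endian order the high byte comes first in memory.
The bytes are already most-significant first: 0x92513F96.
Top bit is set, so as a signed 32-bit value this is 0x92513F96 − 2^32 = -1840169066.

-1840169066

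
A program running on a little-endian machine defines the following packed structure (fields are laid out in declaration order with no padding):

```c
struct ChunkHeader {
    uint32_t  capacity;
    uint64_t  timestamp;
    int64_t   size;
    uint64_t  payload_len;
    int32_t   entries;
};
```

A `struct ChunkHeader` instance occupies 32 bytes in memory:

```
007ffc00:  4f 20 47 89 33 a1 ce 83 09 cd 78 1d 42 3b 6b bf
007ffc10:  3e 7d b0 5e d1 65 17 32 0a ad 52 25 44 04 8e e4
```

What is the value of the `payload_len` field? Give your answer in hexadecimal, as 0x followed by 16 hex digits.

0x2552AD0A321765D1

`payload_len` follows `capacity` (4 B), `timestamp` (8 B), `size` (8 B), so it starts at offset 4 + 8 + 8 = 20 and occupies 8 bytes.
Bytes at offsets 20..27: D1 65 17 32 0A AD 52 25.
Little-endian stores the least-significant byte at the lowest address.
Reassemble most-significant byte first: 25 52 AD 0A 32 17 65 D1 → 0x2552AD0A321765D1.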